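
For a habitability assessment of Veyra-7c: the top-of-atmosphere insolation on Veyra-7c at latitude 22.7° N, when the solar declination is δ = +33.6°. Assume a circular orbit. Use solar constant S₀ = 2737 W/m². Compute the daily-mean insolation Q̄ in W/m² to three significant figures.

Q̄ ≈ 988 W/m²

cos H₀ = −tan(+22.7°) tan(+33.600°) = -0.2779, H₀ = 1.8524 rad.
Bracket: H₀ sin φ sin δ + cos φ cos δ sin H₀ = 1.8524×0.38591×0.55339 + 0.92254×0.83292×0.96060 = 0.395596 + 0.738127 = 1.133723.
Q̄ = (S₀/π) × [bracket] = (2737/π) × 1.133723 = 987.7 W/m².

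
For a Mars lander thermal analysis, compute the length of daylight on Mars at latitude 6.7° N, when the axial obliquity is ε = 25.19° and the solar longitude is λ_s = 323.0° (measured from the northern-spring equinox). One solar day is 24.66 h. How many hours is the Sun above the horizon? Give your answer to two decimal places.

12.09 h

Solar declination: sin δ = sin ε · sin λ_s = sin 25.19° × sin 323.0° = -0.25615, so δ = -14.841°.
cos H₀ = −tan φ · tan δ = −tan(+6.7°) × tan(-14.841°) = 0.0311, so H₀ = 1.5397 rad = 88.22°.
Daylight = 2H₀/(2π) × 24.66 h = (1.5397/π) × 24.66 = 12.09 h.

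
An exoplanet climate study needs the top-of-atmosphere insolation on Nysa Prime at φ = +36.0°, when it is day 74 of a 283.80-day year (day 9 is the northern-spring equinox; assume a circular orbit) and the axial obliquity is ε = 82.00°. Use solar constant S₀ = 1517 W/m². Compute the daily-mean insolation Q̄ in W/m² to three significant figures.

Q̄ ≈ 875 W/m²

Solar longitude: λ_s = 360° × (74 − 9)/283.80 = 82.452°.
sin δ = sin 82.00° × sin 82.452° = 0.98169, so δ = +79.018°.
cos H₀ = −tan(+36.0°) tan(+79.018°) = -3.7442 ≤ −1 ⇒ polar day, H₀ = π.
Bracket: H₀ sin φ sin δ + cos φ cos δ sin H₀ = 3.1416×0.58779×0.98169 + 0.80902×0.19049×0.00000 = 1.812790 + 0.000000 = 1.812790.
Q̄ = (S₀/π) × [bracket] = (1517/π) × 1.812790 = 875.4 W/m².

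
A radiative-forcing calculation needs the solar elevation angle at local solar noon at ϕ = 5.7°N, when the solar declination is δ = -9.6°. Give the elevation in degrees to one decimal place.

At local noon the hour angle is zero, so the zenith angle equals |ϕ − δ| = |+5.7° − (-9.600°)| = 15.300°.
Elevation = 90° − 15.300° = 74.7°.

74.7°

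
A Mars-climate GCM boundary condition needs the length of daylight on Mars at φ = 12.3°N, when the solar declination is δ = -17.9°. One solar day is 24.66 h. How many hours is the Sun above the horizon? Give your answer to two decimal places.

cos H₀ = −tan φ · tan δ = −tan(+12.3°) × tan(-17.900°) = 0.0704, so H₀ = 1.5003 rad = 85.96°.
Daylight = 2H₀/(2π) × 24.66 h = (1.5003/π) × 24.66 = 11.78 h.

11.78 h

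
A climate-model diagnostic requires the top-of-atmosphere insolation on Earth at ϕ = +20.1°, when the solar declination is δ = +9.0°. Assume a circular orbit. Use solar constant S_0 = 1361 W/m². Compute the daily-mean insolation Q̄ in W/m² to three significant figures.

Q̄ ≈ 439 W/m²

cos h₀ = −tan(+20.1°) tan(+9.000°) = -0.0580, h₀ = 1.6288 rad.
Bracket: h₀ sin ϕ sin δ + cos ϕ cos δ sin h₀ = 1.6288×0.34366×0.15643 + 0.93909×0.98769×0.99832 = 0.087562 + 0.925972 = 1.013534.
Q̄ = (S_0/π) × [bracket] = (1361/π) × 1.013534 = 439.1 W/m².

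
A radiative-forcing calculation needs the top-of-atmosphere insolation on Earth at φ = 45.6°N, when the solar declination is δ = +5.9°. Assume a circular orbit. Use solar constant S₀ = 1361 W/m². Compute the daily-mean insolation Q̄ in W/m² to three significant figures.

cos H₀ = −tan(+45.6°) tan(+5.900°) = -0.1055, H₀ = 1.6765 rad.
Bracket: H₀ sin φ sin δ + cos φ cos δ sin H₀ = 1.6765×0.71447×0.10279 + 0.69966×0.99470×0.99442 = 0.123123 + 0.692068 = 0.815191.
Q̄ = (S₀/π) × [bracket] = (1361/π) × 0.815191 = 353.2 W/m².

Q̄ ≈ 353 W/m²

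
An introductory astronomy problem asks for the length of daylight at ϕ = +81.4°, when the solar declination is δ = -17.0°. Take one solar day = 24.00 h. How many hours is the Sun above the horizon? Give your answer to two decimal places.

cos h₀ = −tan ϕ · tan δ = 2.0215 ≥ 1, so the Sun never rises (polar night) and h₀ = 0.
Daylight = 2h₀/(2π) × 24.00 h = (0.0000/π) × 24.00 = 0.00 h.

0.00 h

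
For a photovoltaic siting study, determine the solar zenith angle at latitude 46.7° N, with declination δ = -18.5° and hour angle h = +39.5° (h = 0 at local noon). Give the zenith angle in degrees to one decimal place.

θ_z = 74.3°

cos θ_z = sin ϕ sin δ + cos ϕ cos δ cos h = -0.230926 + 0.501847 = 0.270921.
θ_z = arccos(0.270921) = 74.3°.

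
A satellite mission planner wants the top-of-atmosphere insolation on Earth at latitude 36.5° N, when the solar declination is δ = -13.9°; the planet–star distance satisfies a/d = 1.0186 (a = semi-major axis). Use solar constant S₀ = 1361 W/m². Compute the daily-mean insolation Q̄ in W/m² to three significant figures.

cos H₀ = −tan(+36.5°) tan(-13.900°) = 0.1831, H₀ = 1.3866 rad.
Bracket: H₀ sin φ sin δ + cos φ cos δ sin H₀ = 1.3866×0.59482×-0.24023 + 0.80386×0.97072×0.98309 = -0.198136 + 0.767128 = 0.568992.
Inverse-square distance factor (a/d)² = 1.0186² = 1.037546.
Q̄ = (S₀/π) × 1.037546 × [bracket] = (1361/π) × 1.037546 × 0.568992 = 255.8 W/m².

Q̄ ≈ 256 W/m²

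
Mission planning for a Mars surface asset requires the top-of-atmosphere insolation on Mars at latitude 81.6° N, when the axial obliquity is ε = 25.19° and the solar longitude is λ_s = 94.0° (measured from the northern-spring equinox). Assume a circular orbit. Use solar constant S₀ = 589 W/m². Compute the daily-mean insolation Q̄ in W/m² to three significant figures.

Solar declination: sin δ = sin ε · sin λ_s = sin 25.19° × sin 94.0° = 0.42458, so δ = +25.124°.
cos H₀ = −tan(+81.6°) tan(+25.124°) = -3.1757 ≤ −1 ⇒ polar day, H₀ = π.
Bracket: H₀ sin φ sin δ + cos φ cos δ sin H₀ = 3.1416×0.98927×0.42458 + 0.14608×0.90539×0.00000 = 1.319548 + 0.000000 = 1.319548.
Q̄ = (S₀/π) × [bracket] = (589/π) × 1.319548 = 247.4 W/m².

Q̄ ≈ 247 W/m²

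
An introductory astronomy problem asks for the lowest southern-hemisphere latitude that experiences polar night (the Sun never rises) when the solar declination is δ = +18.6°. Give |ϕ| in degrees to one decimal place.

Polar night requires cos h₀ = −tan ϕ tan δ ≥ 1, i.e. tan ϕ tan δ ≤ −1.
The boundary is |tan ϕ| · |tan δ| = 1, so |ϕ| = 90° − |δ| = 90° − 18.6° = 71.4° in the southern hemisphere.

|ϕ| = 71.4°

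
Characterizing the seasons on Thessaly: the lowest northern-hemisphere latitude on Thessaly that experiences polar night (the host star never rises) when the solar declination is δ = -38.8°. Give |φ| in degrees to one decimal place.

Polar night requires cos H₀ = −tan φ tan δ ≥ 1, i.e. tan φ tan δ ≤ −1.
The boundary is |tan φ| · |tan δ| = 1, so |φ| = 90° − |δ| = 90° − 38.8° = 51.2° in the northern hemisphere.

|φ| = 51.2°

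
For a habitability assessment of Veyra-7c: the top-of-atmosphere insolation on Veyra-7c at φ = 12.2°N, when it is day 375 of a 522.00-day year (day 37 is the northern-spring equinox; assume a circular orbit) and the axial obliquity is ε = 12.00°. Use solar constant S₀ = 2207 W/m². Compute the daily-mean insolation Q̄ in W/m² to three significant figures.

Solar longitude: λ_s = 360° × (375 − 37)/522.00 = 233.103°.
sin δ = sin 12.00° × sin 233.103° = -0.16627, so δ = -9.571°.
cos H₀ = −tan(+12.2°) tan(-9.571°) = 0.0365, H₀ = 1.5343 rad.
Bracket: H₀ sin φ sin δ + cos φ cos δ sin H₀ = 1.5343×0.21132×-0.16627 + 0.97742×0.98608×0.99934 = -0.053909 + 0.963178 = 0.909269.
Q̄ = (S₀/π) × [bracket] = (2207/π) × 0.909269 = 638.8 W/m².

Q̄ ≈ 639 W/m²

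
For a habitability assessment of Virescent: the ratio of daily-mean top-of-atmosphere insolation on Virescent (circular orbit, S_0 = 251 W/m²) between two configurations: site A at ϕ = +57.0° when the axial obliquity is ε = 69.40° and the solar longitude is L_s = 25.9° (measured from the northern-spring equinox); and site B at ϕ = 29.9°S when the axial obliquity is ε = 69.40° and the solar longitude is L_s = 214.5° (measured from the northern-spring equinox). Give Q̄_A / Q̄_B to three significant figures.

Q̄_A / Q̄_B ≈ 0.968

— Configuration A (ϕ=+57.0°):
Solar declination: sin δ = sin ε · sin L_s = sin 69.40° × sin 25.9° = 0.40887, so δ = +24.134°.
cos h₀ = −tan(+57.0°) tan(+24.134°) = -0.6899, h₀ = 2.3322 rad.
Bracket: h₀ sin ϕ sin δ + cos ϕ cos δ sin h₀ = 2.3322×0.83867×0.40887 + 0.54464×0.91259×0.72389 = 0.799728 + 0.359797 = 1.159525.
Q̄ = (S_0/π) × [bracket] = (251/π) × 1.159525 = 92.641 W/m².
— Configuration B (ϕ=-29.9°):
Solar declination: sin δ = sin ε · sin L_s = sin 69.40° × sin 214.5° = -0.53019, so δ = -32.018°.
cos h₀ = −tan(-29.9°) tan(-32.018°) = -0.3596, h₀ = 1.9386 rad.
Bracket: h₀ sin ϕ sin δ + cos ϕ cos δ sin h₀ = 1.9386×-0.49849×-0.53019 + 0.86690×0.84788×0.93312 = 0.512361 + 0.685869 = 1.198230.
Q̄ = (S_0/π) × [bracket] = (251/π) × 1.198230 = 95.734 W/m².
Ratio Q̄_A / Q̄_B = 92.641 / 95.734 = 0.9677.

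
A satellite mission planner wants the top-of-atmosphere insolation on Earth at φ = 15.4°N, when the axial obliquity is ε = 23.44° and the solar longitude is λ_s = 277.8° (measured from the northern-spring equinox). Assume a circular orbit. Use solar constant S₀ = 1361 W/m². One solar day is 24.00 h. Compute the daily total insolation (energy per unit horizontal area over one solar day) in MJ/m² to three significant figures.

27.2 MJ/m²

Solar declination: sin δ = sin ε · sin λ_s = sin 23.44° × sin 277.8° = -0.39411, so δ = -23.210°.
cos H₀ = −tan(+15.4°) tan(-23.210°) = 0.1181, H₀ = 1.4524 rad.
Bracket: H₀ sin φ sin δ + cos φ cos δ sin H₀ = 1.4524×0.26556×-0.39411 + 0.96410×0.91906×0.99300 = -0.152008 + 0.879863 = 0.727855.
Q̄ = (S₀/π) × [bracket] = (1361/π) × 0.727855 = 315.32 W/m².
Daily total = Q̄ × 24.00 h × 3600 s/h = 315.32 × 24.00 × 3600 / 10⁶ = 27.24 MJ/m².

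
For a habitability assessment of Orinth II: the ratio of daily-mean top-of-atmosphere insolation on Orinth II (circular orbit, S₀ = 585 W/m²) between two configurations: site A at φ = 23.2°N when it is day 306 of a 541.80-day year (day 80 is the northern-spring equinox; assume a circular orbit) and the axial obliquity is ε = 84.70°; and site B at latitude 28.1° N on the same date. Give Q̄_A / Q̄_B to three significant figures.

— Configuration A (φ=+23.2°):
Solar longitude: λ_s = 360° × (306 − 80)/541.80 = 150.166°.
sin δ = sin 84.70° × sin 150.166° = 0.49536, so δ = +29.694°.
cos H₀ = −tan(+23.2°) tan(+29.694°) = -0.2444, H₀ = 1.8177 rad.
Bracket: H₀ sin φ sin δ + cos φ cos δ sin H₀ = 1.8177×0.39394×0.49536 + 0.91914×0.86869×0.96967 = 0.354710 + 0.774231 = 1.128941.
Q̄ = (S₀/π) × [bracket] = (585/π) × 1.128941 = 210.22 W/m².
— Configuration B (φ=+28.1°):
cos H₀ = −tan(+28.1°) tan(+29.694°) = -0.3045, H₀ = 1.8802 rad.
Bracket: H₀ sin φ sin δ + cos φ cos δ sin H₀ = 1.8802×0.47101×0.49536 + 0.88213×0.86869×0.95252 = 0.438687 + 0.729914 = 1.168601.
Q̄ = (S₀/π) × [bracket] = (585/π) × 1.168601 = 217.61 W/m².
Ratio Q̄_A / Q̄_B = 210.22 / 217.61 = 0.9660.

Q̄_A / Q̄_B ≈ 0.966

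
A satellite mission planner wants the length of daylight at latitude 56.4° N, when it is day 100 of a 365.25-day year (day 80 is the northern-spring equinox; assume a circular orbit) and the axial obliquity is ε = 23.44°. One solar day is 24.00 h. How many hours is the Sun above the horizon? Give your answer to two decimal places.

Solar longitude: λ_s = 360° × (100 − 80)/365.25 = 19.713°.
sin δ = sin 23.44° × sin 19.713° = 0.13417, so δ = +7.711°.
cos H₀ = −tan φ · tan δ = −tan(+56.4°) × tan(+7.711°) = -0.2038, so H₀ = 1.7760 rad = 101.76°.
Daylight = 2H₀/(2π) × 24.00 h = (1.7760/π) × 24.00 = 13.57 h.

13.57 h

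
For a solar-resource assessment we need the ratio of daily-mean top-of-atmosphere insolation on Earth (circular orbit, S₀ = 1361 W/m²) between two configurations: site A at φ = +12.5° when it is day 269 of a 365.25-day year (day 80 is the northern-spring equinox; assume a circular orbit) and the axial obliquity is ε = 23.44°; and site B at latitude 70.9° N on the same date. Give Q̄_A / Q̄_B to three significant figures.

Q̄_A / Q̄_B ≈ 3.63

— Configuration A (φ=+12.5°):
Solar longitude: λ_s = 360° × (269 − 80)/365.25 = 186.283°.
sin δ = sin 23.44° × sin 186.283° = -0.04354, so δ = -2.495°.
cos H₀ = −tan(+12.5°) tan(-2.495°) = 0.0097, H₀ = 1.5611 rad.
Bracket: H₀ sin φ sin δ + cos φ cos δ sin H₀ = 1.5611×0.21644×-0.04354 + 0.97630×0.99905×0.99995 = -0.014711 + 0.975324 = 0.960613.
Q̄ = (S₀/π) × [bracket] = (1361/π) × 0.960613 = 416.16 W/m².
— Configuration B (φ=+70.9°):
cos H₀ = −tan(+70.9°) tan(-2.495°) = 0.1258, H₀ = 1.4446 rad.
Bracket: H₀ sin φ sin δ + cos φ cos δ sin H₀ = 1.4446×0.94495×-0.04354 + 0.32722×0.99905×0.99205 = -0.059435 + 0.324310 = 0.264875.
Q̄ = (S₀/π) × [bracket] = (1361/π) × 0.264875 = 114.75 W/m².
Ratio Q̄_A / Q̄_B = 416.16 / 114.75 = 3.627.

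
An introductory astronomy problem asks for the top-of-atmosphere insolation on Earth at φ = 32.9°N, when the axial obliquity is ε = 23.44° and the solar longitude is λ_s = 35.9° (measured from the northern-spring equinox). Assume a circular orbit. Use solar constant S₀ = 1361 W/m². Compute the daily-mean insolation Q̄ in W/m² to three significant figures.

Q̄ ≈ 444 W/m²

Solar declination: sin δ = sin ε · sin λ_s = sin 23.44° × sin 35.9° = 0.23325, so δ = +13.489°.
cos H₀ = −tan(+32.9°) tan(+13.489°) = -0.1552, H₀ = 1.7266 rad.
Bracket: H₀ sin φ sin δ + cos φ cos δ sin H₀ = 1.7266×0.54317×0.23325 + 0.83962×0.97242×0.98789 = 0.218751 + 0.806576 = 1.025327.
Q̄ = (S₀/π) × [bracket] = (1361/π) × 1.025327 = 444.2 W/m².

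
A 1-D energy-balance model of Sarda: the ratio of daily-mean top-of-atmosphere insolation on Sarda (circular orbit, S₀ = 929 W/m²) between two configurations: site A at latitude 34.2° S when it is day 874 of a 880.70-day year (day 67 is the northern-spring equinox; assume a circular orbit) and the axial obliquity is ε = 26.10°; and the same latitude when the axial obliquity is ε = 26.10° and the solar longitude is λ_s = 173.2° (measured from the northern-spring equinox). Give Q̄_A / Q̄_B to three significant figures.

— Configuration A (φ=-34.2°):
Solar longitude: λ_s = 360° × (874 − 67)/880.70 = 329.874°.
sin δ = sin 26.10° × sin 329.874° = -0.22081, so δ = -12.756°.
cos H₀ = −tan(-34.2°) tan(-12.756°) = -0.1539, H₀ = 1.7253 rad.
Bracket: H₀ sin φ sin δ + cos φ cos δ sin H₀ = 1.7253×-0.56208×-0.22081 + 0.82708×0.97532×0.98809 = 0.214132 + 0.797060 = 1.011192.
Q̄ = (S₀/π) × [bracket] = (929/π) × 1.011192 = 299.02 W/m².
— Configuration B (φ=-34.2°):
Solar declination: sin δ = sin ε · sin λ_s = sin 26.10° × sin 173.2° = 0.05209, so δ = +2.986°.
cos H₀ = −tan(-34.2°) tan(+2.986°) = 0.0354, H₀ = 1.5353 rad.
Bracket: H₀ sin φ sin δ + cos φ cos δ sin H₀ = 1.5353×-0.56208×0.05209 + 0.82708×0.99864×0.99937 = -0.044952 + 0.825435 = 0.780483.
Q̄ = (S₀/π) × [bracket] = (929/π) × 0.780483 = 230.80 W/m².
Ratio Q̄_A / Q̄_B = 299.02 / 230.80 = 1.296.

Q̄_A / Q̄_B ≈ 1.30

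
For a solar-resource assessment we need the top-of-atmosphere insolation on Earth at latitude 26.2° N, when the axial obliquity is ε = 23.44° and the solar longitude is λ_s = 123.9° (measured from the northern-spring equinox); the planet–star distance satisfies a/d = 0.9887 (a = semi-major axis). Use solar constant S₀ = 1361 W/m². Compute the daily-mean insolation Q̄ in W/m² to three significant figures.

Q̄ ≈ 461 W/m²

Solar declination: sin δ = sin ε · sin λ_s = sin 23.44° × sin 123.9° = 0.33017, so δ = +19.279°.
cos H₀ = −tan(+26.2°) tan(+19.279°) = -0.1721, H₀ = 1.7438 rad.
Bracket: H₀ sin φ sin δ + cos φ cos δ sin H₀ = 1.7438×0.44151×0.33017 + 0.89726×0.94392×0.98508 = 0.254200 + 0.834305 = 1.088505.
Inverse-square distance factor (a/d)² = 0.9887² = 0.977528.
Q̄ = (S₀/π) × 0.977528 × [bracket] = (1361/π) × 0.977528 × 1.088505 = 461.0 W/m².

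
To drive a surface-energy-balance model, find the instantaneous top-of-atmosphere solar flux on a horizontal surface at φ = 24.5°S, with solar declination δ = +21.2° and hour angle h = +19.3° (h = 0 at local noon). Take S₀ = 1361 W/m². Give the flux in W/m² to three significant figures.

cos θ_z = sin φ sin δ + cos φ cos δ cos h = -0.149963 + 0.800700 = 0.650737.
Flux = S₀ · cos θ_z = 1361 × 0.650737 = 885.7 W/m².

886 W/m²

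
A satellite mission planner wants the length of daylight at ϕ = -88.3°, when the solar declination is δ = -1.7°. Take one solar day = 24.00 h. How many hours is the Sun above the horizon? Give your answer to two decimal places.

24.00 h

Sunrise equation: cos h₀ = −tan ϕ · tan δ = -1.0000 ≤ −1, so the Sun never sets (polar day) and h₀ = π.
Daylight = 2h₀/(2π) × 24.00 h = (3.1416/π) × 24.00 = 24.00 h.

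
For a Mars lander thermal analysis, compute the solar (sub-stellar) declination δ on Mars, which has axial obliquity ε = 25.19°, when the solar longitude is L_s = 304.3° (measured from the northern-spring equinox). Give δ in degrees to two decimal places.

sin δ = sin ε · sin L_s = sin 25.19° × sin 304.3° = -0.351605.
δ = arcsin(-0.351605) = -20.59°.

δ = -20.59°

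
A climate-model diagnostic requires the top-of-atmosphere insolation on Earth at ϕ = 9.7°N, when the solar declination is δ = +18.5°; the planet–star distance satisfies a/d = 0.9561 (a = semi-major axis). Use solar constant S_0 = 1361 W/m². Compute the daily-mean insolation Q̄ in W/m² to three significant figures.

cos h₀ = −tan(+9.7°) tan(+18.500°) = -0.0572, h₀ = 1.6280 rad.
Bracket: h₀ sin ϕ sin δ + cos ϕ cos δ sin h₀ = 1.6280×0.16849×0.31730 + 0.98570×0.94832×0.99836 = 0.087036 + 0.933226 = 1.020262.
Inverse-square distance factor (a/d)² = 0.9561² = 0.914127.
Q̄ = (S_0/π) × 0.914127 × [bracket] = (1361/π) × 0.914127 × 1.020262 = 404.0 W/m².

Q̄ ≈ 404 W/m²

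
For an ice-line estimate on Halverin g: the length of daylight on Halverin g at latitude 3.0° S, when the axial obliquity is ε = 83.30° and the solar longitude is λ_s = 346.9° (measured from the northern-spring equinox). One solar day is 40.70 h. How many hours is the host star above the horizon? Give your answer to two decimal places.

20.51 h

Solar declination: sin δ = sin ε · sin λ_s = sin 83.30° × sin 346.9° = -0.22510, so δ = -13.009°.
cos H₀ = −tan φ · tan δ = −tan(-3.0°) × tan(-13.009°) = -0.0121, so H₀ = 1.5829 rad = 90.69°.
Daylight = 2H₀/(2π) × 40.70 h = (1.5829/π) × 40.70 = 20.51 h.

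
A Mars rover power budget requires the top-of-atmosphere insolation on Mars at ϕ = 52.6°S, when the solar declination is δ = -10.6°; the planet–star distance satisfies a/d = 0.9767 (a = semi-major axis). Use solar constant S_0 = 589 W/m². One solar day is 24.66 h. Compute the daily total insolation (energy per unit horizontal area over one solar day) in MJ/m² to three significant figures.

cos h₀ = −tan(-52.6°) tan(-10.600°) = -0.2448, h₀ = 1.8181 rad.
Bracket: h₀ sin ϕ sin δ + cos ϕ cos δ sin h₀ = 1.8181×-0.79441×-0.18395 + 0.60738×0.98294×0.96958 = 0.265682 + 0.578857 = 0.844539.
Inverse-square distance factor (a/d)² = 0.9767² = 0.953943.
Q̄ = (S_0/π) × 0.953943 × [bracket] = (589/π) × 0.953943 × 0.844539 = 151.05 W/m².
Daily total = Q̄ × 24.66 h × 3600 s/h = 151.05 × 24.66 × 3600 / 10⁶ = 13.41 MJ/m².

13.4 MJ/m²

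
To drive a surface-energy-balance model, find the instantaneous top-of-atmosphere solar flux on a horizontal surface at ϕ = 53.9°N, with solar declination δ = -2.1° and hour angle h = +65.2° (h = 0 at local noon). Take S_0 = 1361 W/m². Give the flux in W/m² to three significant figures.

cos θ_z = sin ϕ sin δ + cos ϕ cos δ cos h = -0.029608 + 0.246974 = 0.217366.
Flux = S_0 · cos θ_z = 1361 × 0.217366 = 295.8 W/m².

296 W/m²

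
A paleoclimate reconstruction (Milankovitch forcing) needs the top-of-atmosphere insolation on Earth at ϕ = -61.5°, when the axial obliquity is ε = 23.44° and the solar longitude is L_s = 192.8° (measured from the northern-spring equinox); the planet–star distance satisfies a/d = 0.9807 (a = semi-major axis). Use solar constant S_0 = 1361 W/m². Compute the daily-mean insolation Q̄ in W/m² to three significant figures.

Solar declination: sin δ = sin ε · sin L_s = sin 23.44° × sin 192.8° = -0.08813, so δ = -5.056°.
cos h₀ = −tan(-61.5°) tan(-5.056°) = -0.1629, h₀ = 1.7345 rad.
Bracket: h₀ sin ϕ sin δ + cos ϕ cos δ sin h₀ = 1.7345×-0.87882×-0.08813 + 0.47716×0.99611×0.98663 = 0.134338 + 0.468949 = 0.603287.
Inverse-square distance factor (a/d)² = 0.9807² = 0.961772.
Q̄ = (S_0/π) × 0.961772 × [bracket] = (1361/π) × 0.961772 × 0.603287 = 251.4 W/m².

Q̄ ≈ 251 W/m²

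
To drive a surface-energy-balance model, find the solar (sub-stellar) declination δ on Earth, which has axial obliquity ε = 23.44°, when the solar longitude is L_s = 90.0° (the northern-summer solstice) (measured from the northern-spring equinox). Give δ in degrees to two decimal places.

δ = +23.44°

sin δ = sin ε · sin L_s = sin 23.44° × sin 90.0° = 0.397789.
δ = arcsin(0.397789) = +23.44°.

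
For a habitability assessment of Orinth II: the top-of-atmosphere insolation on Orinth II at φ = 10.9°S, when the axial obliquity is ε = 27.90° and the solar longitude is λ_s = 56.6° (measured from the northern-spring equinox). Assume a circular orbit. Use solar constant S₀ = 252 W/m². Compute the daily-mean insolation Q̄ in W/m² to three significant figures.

Q̄ ≈ 63.4 W/m²

Solar declination: sin δ = sin ε · sin λ_s = sin 27.90° × sin 56.6° = 0.39065, so δ = +22.995°.
cos H₀ = −tan(-10.9°) tan(+22.995°) = 0.0817, H₀ = 1.4890 rad.
Bracket: H₀ sin φ sin δ + cos φ cos δ sin H₀ = 1.4890×-0.18910×0.39065 + 0.98196×0.92054×0.99666 = -0.109995 + 0.900914 = 0.790919.
Q̄ = (S₀/π) × [bracket] = (252/π) × 0.790919 = 63.44 W/m².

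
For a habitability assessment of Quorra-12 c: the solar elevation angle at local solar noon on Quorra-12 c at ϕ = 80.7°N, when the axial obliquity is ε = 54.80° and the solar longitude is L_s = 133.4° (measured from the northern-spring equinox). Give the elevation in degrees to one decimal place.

Solar declination: sin δ = sin ε · sin L_s = sin 54.80° × sin 133.4° = 0.59372, so δ = +36.421°.
At local noon the hour angle is zero, so the zenith angle equals |ϕ − δ| = |+80.7° − (+36.421°)| = 44.279°.
Elevation = 90° − 44.279° = 45.7°.

45.7°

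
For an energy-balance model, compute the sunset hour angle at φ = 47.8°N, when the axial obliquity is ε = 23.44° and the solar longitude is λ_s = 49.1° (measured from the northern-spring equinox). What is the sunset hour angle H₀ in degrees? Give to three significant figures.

Solar declination: sin δ = sin ε · sin λ_s = sin 23.44° × sin 49.1° = 0.30067, so δ = +17.498°.
cos H₀ = −tan φ · tan δ = −tan(+47.8°) × tan(+17.498°) = -0.3477, so H₀ = 1.9259 rad = 110.35°.

H₀ = 110°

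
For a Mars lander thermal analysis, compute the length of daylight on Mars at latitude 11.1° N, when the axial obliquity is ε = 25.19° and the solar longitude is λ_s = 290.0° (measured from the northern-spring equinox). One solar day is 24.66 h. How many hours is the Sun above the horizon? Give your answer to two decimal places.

Solar declination: sin δ = sin ε · sin λ_s = sin 25.19° × sin 290.0° = -0.39995, so δ = -23.575°.
cos H₀ = −tan φ · tan δ = −tan(+11.1°) × tan(-23.575°) = 0.0856, so H₀ = 1.4851 rad = 85.09°.
Daylight = 2H₀/(2π) × 24.66 h = (1.4851/π) × 24.66 = 11.66 h.

11.66 h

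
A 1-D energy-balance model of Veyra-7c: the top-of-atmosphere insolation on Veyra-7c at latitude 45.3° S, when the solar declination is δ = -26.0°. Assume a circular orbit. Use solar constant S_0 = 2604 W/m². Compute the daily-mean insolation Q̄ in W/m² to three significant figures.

Q̄ ≈ 995 W/m²

cos h₀ = −tan(-45.3°) tan(-26.000°) = -0.4929, h₀ = 2.0862 rad.
Bracket: h₀ sin ϕ sin δ + cos ϕ cos δ sin h₀ = 2.0862×-0.71080×-0.43837 + 0.70339×0.89879×0.87010 = 0.650046 + 0.550077 = 1.200123.
Q̄ = (S_0/π) × [bracket] = (2604/π) × 1.200123 = 994.8 W/m².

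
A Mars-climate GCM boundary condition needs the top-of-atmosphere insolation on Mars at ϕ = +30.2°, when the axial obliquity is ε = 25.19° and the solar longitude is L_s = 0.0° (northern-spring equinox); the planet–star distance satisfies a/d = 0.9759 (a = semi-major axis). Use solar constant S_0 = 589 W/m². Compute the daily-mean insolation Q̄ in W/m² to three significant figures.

Solar declination: sin δ = sin ε · sin L_s = sin 25.19° × sin 0.0° = 0.00000, so δ = +0.000°.
cos h₀ = −tan(+30.2°) tan(+0.000°) = -0.0000, h₀ = 1.5708 rad.
Bracket: h₀ sin ϕ sin δ + cos ϕ cos δ sin h₀ = 1.5708×0.50302×0.00000 + 0.86427×1.00000×1.00000 = 0.000000 + 0.864270 = 0.864270.
Inverse-square distance factor (a/d)² = 0.9759² = 0.952381.
Q̄ = (S_0/π) × 0.952381 × [bracket] = (589/π) × 0.952381 × 0.864270 = 154.3 W/m².

Q̄ ≈ 154 W/m²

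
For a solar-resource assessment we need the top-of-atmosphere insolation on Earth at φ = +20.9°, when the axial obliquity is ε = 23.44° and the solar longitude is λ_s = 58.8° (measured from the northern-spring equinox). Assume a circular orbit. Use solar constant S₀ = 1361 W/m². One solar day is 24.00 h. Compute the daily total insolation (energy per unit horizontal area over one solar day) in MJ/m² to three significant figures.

40.3 MJ/m²

Solar declination: sin δ = sin ε · sin λ_s = sin 23.44° × sin 58.8° = 0.34025, so δ = +19.892°.
cos H₀ = −tan(+20.9°) tan(+19.892°) = -0.1382, H₀ = 1.7094 rad.
Bracket: H₀ sin φ sin δ + cos φ cos δ sin H₀ = 1.7094×0.35674×0.34025 + 0.93420×0.94033×0.99041 = 0.207488 + 0.870032 = 1.077520.
Q̄ = (S₀/π) × [bracket] = (1361/π) × 1.077520 = 466.80 W/m².
Daily total = Q̄ × 24.00 h × 3600 s/h = 466.80 × 24.00 × 3600 / 10⁶ = 40.33 MJ/m².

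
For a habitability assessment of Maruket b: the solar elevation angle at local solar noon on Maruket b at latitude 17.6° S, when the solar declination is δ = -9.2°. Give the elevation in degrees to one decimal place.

At local noon the hour angle is zero, so the zenith angle equals |ϕ − δ| = |-17.6° − (-9.200°)| = 8.400°.
Elevation = 90° − 8.400° = 81.6°.

81.6°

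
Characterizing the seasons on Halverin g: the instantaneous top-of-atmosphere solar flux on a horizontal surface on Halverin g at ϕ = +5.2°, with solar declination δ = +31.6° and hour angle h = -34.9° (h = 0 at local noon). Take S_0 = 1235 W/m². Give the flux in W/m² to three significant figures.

cos θ_z = sin ϕ sin δ + cos ϕ cos δ cos h = 0.047490 + 0.695671 = 0.743161.
Flux = S_0 · cos θ_z = 1235 × 0.743161 = 917.8 W/m².

918 W/m²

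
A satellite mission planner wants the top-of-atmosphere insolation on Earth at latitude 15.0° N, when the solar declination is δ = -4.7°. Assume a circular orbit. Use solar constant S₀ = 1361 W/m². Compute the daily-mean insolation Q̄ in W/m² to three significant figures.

Q̄ ≈ 403 W/m²

cos H₀ = −tan(+15.0°) tan(-4.700°) = 0.0220, H₀ = 1.5488 rad.
Bracket: H₀ sin φ sin δ + cos φ cos δ sin H₀ = 1.5488×0.25882×-0.08194 + 0.96593×0.99664×0.99976 = -0.032847 + 0.962453 = 0.929606.
Q̄ = (S₀/π) × [bracket] = (1361/π) × 0.929606 = 402.7 W/m².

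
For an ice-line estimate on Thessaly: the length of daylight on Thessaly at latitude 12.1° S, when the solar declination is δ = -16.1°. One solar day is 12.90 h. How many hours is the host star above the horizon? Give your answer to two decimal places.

cos H₀ = −tan φ · tan δ = −tan(-12.1°) × tan(-16.100°) = -0.0619, so H₀ = 1.6327 rad = 93.55°.
Daylight = 2H₀/(2π) × 12.90 h = (1.6327/π) × 12.90 = 6.70 h.

6.70 h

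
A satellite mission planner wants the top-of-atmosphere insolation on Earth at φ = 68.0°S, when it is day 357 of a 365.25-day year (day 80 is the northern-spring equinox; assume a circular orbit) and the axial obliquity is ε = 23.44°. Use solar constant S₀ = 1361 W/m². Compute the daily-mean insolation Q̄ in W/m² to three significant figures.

Solar longitude: λ_s = 360° × (357 − 80)/365.25 = 273.018°.
sin δ = sin 23.44° × sin 273.018° = -0.39724, so δ = -23.406°.
cos H₀ = −tan(-68.0°) tan(-23.406°) = -1.0713 ≤ −1 ⇒ polar day, H₀ = π.
Bracket: H₀ sin φ sin δ + cos φ cos δ sin H₀ = 3.1416×-0.92718×-0.39724 + 0.37461×0.91772×0.00000 = 1.157092 + 0.000000 = 1.157092.
Q̄ = (S₀/π) × [bracket] = (1361/π) × 1.157092 = 501.3 W/m².

Q̄ ≈ 501 W/m²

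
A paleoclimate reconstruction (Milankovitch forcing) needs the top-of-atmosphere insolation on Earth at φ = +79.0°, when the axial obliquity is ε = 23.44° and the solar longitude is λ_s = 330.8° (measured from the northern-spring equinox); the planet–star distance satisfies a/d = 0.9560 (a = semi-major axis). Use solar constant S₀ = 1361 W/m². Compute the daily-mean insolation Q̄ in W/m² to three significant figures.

Solar declination: sin δ = sin ε · sin λ_s = sin 23.44° × sin 330.8° = -0.19406, so δ = -11.190°.
cos H₀ = −tan(+79.0°) tan(-11.190°) = 1.0177 ≥ 1 ⇒ polar night, H₀ = 0 and Q̄ = 0.
Inverse-square distance factor (a/d)² = 0.9560² = 0.913936.

Q̄ ≈ 0.00 W/m²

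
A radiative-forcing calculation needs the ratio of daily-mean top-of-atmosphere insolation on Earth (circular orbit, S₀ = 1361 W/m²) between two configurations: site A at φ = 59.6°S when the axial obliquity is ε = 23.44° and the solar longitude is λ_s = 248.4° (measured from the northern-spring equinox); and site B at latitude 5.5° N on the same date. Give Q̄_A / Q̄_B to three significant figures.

Q̄_A / Q̄_B ≈ 1.25

— Configuration A (φ=-59.6°):
Solar declination: sin δ = sin ε · sin λ_s = sin 23.44° × sin 248.4° = -0.36985, so δ = -21.707°.
cos H₀ = −tan(-59.6°) tan(-21.707°) = -0.6785, H₀ = 2.3165 rad.
Bracket: H₀ sin φ sin δ + cos φ cos δ sin H₀ = 2.3165×-0.86251×-0.36985 + 0.50603×0.92909×0.73459 = 0.738962 + 0.345366 = 1.084328.
Q̄ = (S₀/π) × [bracket] = (1361/π) × 1.084328 = 469.75 W/m².
— Configuration B (φ=+5.5°):
cos H₀ = −tan(+5.5°) tan(-21.707°) = 0.0383, H₀ = 1.5325 rad.
Bracket: H₀ sin φ sin δ + cos φ cos δ sin H₀ = 1.5325×0.09585×-0.36985 + 0.99540×0.92909×0.99927 = -0.054327 + 0.924141 = 0.869814.
Q̄ = (S₀/π) × [bracket] = (1361/π) × 0.869814 = 376.82 W/m².
Ratio Q̄_A / Q̄_B = 469.75 / 376.82 = 1.247.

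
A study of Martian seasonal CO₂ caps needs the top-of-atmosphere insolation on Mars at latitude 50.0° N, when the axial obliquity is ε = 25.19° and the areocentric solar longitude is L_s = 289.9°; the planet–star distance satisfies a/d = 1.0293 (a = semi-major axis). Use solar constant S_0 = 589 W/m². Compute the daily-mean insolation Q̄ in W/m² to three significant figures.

Q̄ ≈ 37.6 W/m²

sin δ = sin 25.19° × sin 289.9° = -0.40021, so δ = -23.591°.
cos h₀ = −tan(+50.0°) tan(-23.591°) = 0.5204, h₀ = 1.0234 rad.
Bracket: h₀ sin ϕ sin δ + cos ϕ cos δ sin h₀ = 1.0234×0.76604×-0.40021 + 0.64279×0.91642×0.85390 = -0.313751 + 0.503003 = 0.189252.
Inverse-square distance factor (a/d)² = 1.0293² = 1.059458.
Q̄ = (S_0/π) × 1.059458 × [bracket] = (589/π) × 1.059458 × 0.189252 = 37.59 W/m².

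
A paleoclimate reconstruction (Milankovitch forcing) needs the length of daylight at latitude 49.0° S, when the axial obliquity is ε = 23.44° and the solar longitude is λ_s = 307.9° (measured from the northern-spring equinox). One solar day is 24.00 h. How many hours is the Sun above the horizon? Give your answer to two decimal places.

Solar declination: sin δ = sin ε · sin λ_s = sin 23.44° × sin 307.9° = -0.31389, so δ = -18.294°.
cos H₀ = −tan φ · tan δ = −tan(-49.0°) × tan(-18.294°) = -0.3803, so H₀ = 1.9609 rad = 112.35°.
Daylight = 2H₀/(2π) × 24.00 h = (1.9609/π) × 24.00 = 14.98 h.

14.98 h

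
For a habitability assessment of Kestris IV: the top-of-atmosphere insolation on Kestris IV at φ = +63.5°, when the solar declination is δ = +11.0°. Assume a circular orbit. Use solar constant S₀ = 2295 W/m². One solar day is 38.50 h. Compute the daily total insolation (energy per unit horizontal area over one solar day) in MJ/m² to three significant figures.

cos H₀ = −tan(+63.5°) tan(+11.000°) = -0.3899, H₀ = 1.9713 rad.
Bracket: H₀ sin φ sin δ + cos φ cos δ sin H₀ = 1.9713×0.89493×0.19081 + 0.44620×0.98163×0.92087 = 0.336622 + 0.403344 = 0.739966.
Q̄ = (S₀/π) × [bracket] = (2295/π) × 0.739966 = 540.56 W/m².
Daily total = Q̄ × 38.50 h × 3600 s/h = 540.56 × 38.50 × 3600 / 10⁶ = 74.92 MJ/m².

74.9 MJ/m²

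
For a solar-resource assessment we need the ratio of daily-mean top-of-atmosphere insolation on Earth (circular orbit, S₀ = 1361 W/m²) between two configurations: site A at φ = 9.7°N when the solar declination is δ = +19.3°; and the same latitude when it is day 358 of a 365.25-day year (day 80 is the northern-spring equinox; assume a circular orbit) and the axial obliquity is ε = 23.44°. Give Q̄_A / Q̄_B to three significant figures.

Q̄_A / Q̄_B ≈ 1.27

— Configuration A (φ=+9.7°):
cos H₀ = −tan(+9.7°) tan(+19.300°) = -0.0599, H₀ = 1.6307 rad.
Bracket: H₀ sin φ sin δ + cos φ cos δ sin H₀ = 1.6307×0.16849×0.33051 + 0.98570×0.94380×0.99821 = 0.090810 + 0.928638 = 1.019448.
Q̄ = (S₀/π) × [bracket] = (1361/π) × 1.019448 = 441.65 W/m².
— Configuration B (φ=+9.7°):
Solar longitude: λ_s = 360° × (358 − 80)/365.25 = 274.004°.
sin δ = sin 23.44° × sin 274.004° = -0.39682, so δ = -23.379°.
cos H₀ = −tan(+9.7°) tan(-23.379°) = 0.0739, H₀ = 1.4968 rad.
Bracket: H₀ sin φ sin δ + cos φ cos δ sin H₀ = 1.4968×0.16849×-0.39682 + 0.98570×0.91790×0.99727 = -0.100076 + 0.902304 = 0.802228.
Q̄ = (S₀/π) × [bracket] = (1361/π) × 0.802228 = 347.54 W/m².
Ratio Q̄_A / Q̄_B = 441.65 / 347.54 = 1.271.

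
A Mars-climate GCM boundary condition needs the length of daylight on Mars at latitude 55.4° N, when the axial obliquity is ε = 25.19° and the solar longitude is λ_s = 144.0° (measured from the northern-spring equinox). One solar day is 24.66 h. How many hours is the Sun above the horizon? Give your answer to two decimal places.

15.34 h

Solar declination: sin δ = sin ε · sin λ_s = sin 25.19° × sin 144.0° = 0.25017, so δ = +14.488°.
cos H₀ = −tan φ · tan δ = −tan(+55.4°) × tan(+14.488°) = -0.3746, so H₀ = 1.9547 rad = 112.00°.
Daylight = 2H₀/(2π) × 24.66 h = (1.9547/π) × 24.66 = 15.34 h.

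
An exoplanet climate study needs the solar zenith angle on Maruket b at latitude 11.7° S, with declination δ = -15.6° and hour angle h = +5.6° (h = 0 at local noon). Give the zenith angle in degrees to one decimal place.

θ_z = 6.7°

cos θ_z = sin ϕ sin δ + cos ϕ cos δ cos h = 0.054534 + 0.938649 = 0.993183.
θ_z = arccos(0.993183) = 6.7°.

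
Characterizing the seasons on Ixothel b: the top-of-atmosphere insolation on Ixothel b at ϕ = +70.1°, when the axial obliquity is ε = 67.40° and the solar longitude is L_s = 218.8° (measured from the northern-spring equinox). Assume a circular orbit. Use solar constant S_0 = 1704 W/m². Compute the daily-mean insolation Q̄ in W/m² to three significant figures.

Solar declination: sin δ = sin ε · sin L_s = sin 67.40° × sin 218.8° = -0.57849, so δ = -35.344°.
cos h₀ = −tan(+70.1°) tan(-35.344°) = 1.9591 ≥ 1 ⇒ polar night, h₀ = 0 and Q̄ = 0.

Q̄ ≈ 0.00 W/m²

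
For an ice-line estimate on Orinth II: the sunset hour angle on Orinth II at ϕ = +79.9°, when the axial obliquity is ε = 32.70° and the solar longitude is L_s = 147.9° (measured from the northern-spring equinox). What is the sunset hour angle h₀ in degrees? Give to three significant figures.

Solar declination: sin δ = sin ε · sin L_s = sin 32.70° × sin 147.9° = 0.28708, so δ = +16.683°.
Sunrise equation: cos h₀ = −tan ϕ · tan δ = -1.6825 ≤ −1, so the host star never sets (polar day) and h₀ = π.

h₀ = 180°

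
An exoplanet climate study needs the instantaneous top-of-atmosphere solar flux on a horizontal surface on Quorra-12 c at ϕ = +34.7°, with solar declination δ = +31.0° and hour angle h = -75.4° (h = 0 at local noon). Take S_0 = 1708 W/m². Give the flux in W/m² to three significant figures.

cos θ_z = sin ϕ sin δ + cos ϕ cos δ cos h = 0.293201 + 0.177637 = 0.470838.
Flux = S_0 · cos θ_z = 1708 × 0.470838 = 804.2 W/m².

804 W/m²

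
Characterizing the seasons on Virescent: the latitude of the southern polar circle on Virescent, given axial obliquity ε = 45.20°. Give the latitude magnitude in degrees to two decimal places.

The polar circle is the lowest latitude that experiences at least one full rotation of continuous darkness at the northern-summer solstice; it lies at |φ| = 90° − ε = 90° − 45.20° = 44.80°.

44.80°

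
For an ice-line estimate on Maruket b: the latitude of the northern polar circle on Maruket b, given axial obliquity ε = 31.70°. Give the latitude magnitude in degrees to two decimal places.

The polar circle is the lowest latitude that experiences at least one full rotation of continuous daylight at the northern-summer solstice; it lies at |φ| = 90° − ε = 90° − 31.70° = 58.30°.

58.30°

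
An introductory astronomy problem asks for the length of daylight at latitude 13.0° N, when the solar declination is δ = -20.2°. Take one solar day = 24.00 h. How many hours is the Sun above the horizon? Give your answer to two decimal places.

cos h₀ = −tan ϕ · tan δ = −tan(+13.0°) × tan(-20.200°) = 0.0849, so h₀ = 1.4858 rad = 85.13°.
Daylight = 2h₀/(2π) × 24.00 h = (1.4858/π) × 24.00 = 11.35 h.

11.35 h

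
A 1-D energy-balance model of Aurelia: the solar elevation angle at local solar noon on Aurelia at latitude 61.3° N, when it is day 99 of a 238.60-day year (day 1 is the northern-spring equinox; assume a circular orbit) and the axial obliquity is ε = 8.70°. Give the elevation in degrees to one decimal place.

33.3°

Solar longitude: λ_s = 360° × (99 − 1)/238.60 = 147.863°.
sin δ = sin 8.70° × sin 147.863° = 0.08046, so δ = +4.615°.
At local noon the hour angle is zero, so the zenith angle equals |φ − δ| = |+61.3° − (+4.615°)| = 56.685°.
Elevation = 90° − 56.685° = 33.3°.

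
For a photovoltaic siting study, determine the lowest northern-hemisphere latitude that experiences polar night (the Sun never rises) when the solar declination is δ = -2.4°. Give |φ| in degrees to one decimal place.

|φ| = 87.6°

Polar night requires cos H₀ = −tan φ tan δ ≥ 1, i.e. tan φ tan δ ≤ −1.
The boundary is |tan φ| · |tan δ| = 1, so |φ| = 90° − |δ| = 90° − 2.4° = 87.6° in the northern hemisphere.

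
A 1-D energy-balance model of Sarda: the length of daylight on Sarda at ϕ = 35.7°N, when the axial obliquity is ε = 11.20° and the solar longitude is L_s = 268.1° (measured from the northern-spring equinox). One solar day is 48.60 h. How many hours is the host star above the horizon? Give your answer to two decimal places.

Solar declination: sin δ = sin ε · sin L_s = sin 11.20° × sin 268.1° = -0.19413, so δ = -11.194°.
cos h₀ = −tan ϕ · tan δ = −tan(+35.7°) × tan(-11.194°) = 0.1422, so h₀ = 1.4281 rad = 81.82°.
Daylight = 2h₀/(2π) × 48.60 h = (1.4281/π) × 48.60 = 22.09 h.

22.09 h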